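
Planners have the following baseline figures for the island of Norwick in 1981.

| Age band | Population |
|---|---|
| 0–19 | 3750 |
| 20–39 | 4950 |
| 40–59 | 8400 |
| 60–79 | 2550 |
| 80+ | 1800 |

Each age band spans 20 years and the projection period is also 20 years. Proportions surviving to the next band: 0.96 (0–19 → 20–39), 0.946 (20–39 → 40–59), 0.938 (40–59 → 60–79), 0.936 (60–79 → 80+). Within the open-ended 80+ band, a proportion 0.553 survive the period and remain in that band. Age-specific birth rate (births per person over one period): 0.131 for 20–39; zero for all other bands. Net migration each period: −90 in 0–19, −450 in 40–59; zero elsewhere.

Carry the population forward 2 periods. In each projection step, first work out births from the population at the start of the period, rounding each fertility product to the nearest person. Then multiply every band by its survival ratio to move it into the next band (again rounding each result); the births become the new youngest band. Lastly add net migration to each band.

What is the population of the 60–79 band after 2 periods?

Call the groups 1 to 5, youngest first.
— Period 1 —
Births: 4950 * 0.131 = 648
Group 2: 3750 * 0.96 = 3600
Group 3: 4950 * 0.946 = 4683
Group 4: 8400 * 0.938 = 7879
Group 5: 2550 * 0.936 + 1800 * 0.553 = 2387 + 995 = 3382
Net migration: Group 1 − 90 → 558; Group 3 − 450 → 4233
End of period: [558, 3600, 4233, 7879, 3382]
— Period 2 —
Births: 3600 * 0.131 = 472
Group 2: 558 * 0.96 = 536
Group 3: 3600 * 0.946 = 3406
Group 4: 4233 * 0.938 = 3971
Group 5: 7879 * 0.936 + 3382 * 0.553 = 7375 + 1870 = 9245
Net migration: Group 1 − 90 → 382; Group 3 − 450 → 2956
End of period: [382, 536, 2956, 3971, 9245]

3971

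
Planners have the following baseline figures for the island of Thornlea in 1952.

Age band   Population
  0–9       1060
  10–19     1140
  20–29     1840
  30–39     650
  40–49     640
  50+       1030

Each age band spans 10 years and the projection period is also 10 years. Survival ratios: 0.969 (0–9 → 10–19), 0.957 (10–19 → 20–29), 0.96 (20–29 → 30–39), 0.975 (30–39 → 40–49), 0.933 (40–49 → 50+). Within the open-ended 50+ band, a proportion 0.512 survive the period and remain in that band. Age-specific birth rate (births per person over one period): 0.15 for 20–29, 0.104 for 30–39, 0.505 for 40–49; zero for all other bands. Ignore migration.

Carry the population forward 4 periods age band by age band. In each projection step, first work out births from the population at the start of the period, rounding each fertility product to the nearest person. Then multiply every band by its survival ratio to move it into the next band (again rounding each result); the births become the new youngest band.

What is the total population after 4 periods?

6012

Let band 1 be 0–9 through band 6 = 50+.
After projecting period 1:
Births: 1840 × 0.15 = 276, 650 × 0.104 = 68, 640 × 0.505 = 323 → total 667
Band 2: 1060 × 0.969 = 1027
Band 3: 1140 × 0.957 = 1091
Band 4: 1840 × 0.96 = 1766
Band 5: 650 × 0.975 = 634
Band 6: 640 × 0.933 + 1030 × 0.512 = 597 + 527 = 1124
→ [667, 1027, 1091, 1766, 634, 1124]
After projecting period 2:
Births: 1091 × 0.15 = 164, 1766 × 0.104 = 184, 634 × 0.505 = 320 → total 668
Band 2: 667 × 0.969 = 646
Band 3: 1027 × 0.957 = 983
Band 4: 1091 × 0.96 = 1047
Band 5: 1766 × 0.975 = 1722
Band 6: 634 × 0.933 + 1124 × 0.512 = 592 + 575 = 1167
→ [668, 646, 983, 1047, 1722, 1167]
After projecting period 3:
Births: 983 × 0.15 = 147, 1047 × 0.104 = 109, 1722 × 0.505 = 870 → total 1126
Band 2: 668 × 0.969 = 647
Band 3: 646 × 0.957 = 618
Band 4: 983 × 0.96 = 944
Band 5: 1047 × 0.975 = 1021
Band 6: 1722 × 0.933 + 1167 × 0.512 = 1607 + 598 = 2205
→ [1126, 647, 618, 944, 1021, 2205]
After projecting period 4:
Births: 618 × 0.15 = 93, 944 × 0.104 = 98, 1021 × 0.505 = 516 → total 707
Band 2: 1126 × 0.969 = 1091
Band 3: 647 × 0.957 = 619
Band 4: 618 × 0.96 = 593
Band 5: 944 × 0.975 = 920
Band 6: 1021 × 0.933 + 2205 × 0.512 = 953 + 1129 = 2082
→ [707, 1091, 619, 593, 920, 2082]
Total after period 4: 707 + 1091 + 619 + 593 + 920 + 2082 = 6012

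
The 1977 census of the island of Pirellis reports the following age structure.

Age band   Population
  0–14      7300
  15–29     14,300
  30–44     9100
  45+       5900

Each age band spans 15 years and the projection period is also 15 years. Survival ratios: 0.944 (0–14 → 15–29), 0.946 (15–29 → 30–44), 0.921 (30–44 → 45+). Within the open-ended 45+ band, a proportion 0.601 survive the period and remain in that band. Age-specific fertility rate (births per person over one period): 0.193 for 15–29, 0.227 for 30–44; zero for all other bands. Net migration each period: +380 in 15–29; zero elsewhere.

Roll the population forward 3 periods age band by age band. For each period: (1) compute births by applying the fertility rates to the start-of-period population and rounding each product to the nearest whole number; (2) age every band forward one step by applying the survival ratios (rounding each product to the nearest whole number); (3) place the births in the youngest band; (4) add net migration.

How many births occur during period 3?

2514

— Period 1 —
Births: 14300 * 0.193 = 2760  |  9100 * 0.227 = 2066 → total 4826
15–29: 7300 * 0.944 = 6891
30–44: 14300 * 0.946 = 13528
45+: 9100 * 0.921 + 5900 * 0.601 = 8381 + 3546 = 11927
Net migration: 15–29 + 380 → 7271
→ [4826, 7271, 13528, 11927]
— Period 2 —
Births: 7271 * 0.193 = 1403  |  13528 * 0.227 = 3071 → total 4474
15–29: 4826 * 0.944 = 4556
30–44: 7271 * 0.946 = 6878
45+: 13528 * 0.921 + 11927 * 0.601 = 12459 + 7168 = 19627
Net migration: 15–29 + 380 → 4936
→ [4474, 4936, 6878, 19627]
— Period 3 —
Births: 4936 * 0.193 = 953  |  6878 * 0.227 = 1561 → total 2514
15–29: 4474 * 0.944 = 4223
30–44: 4936 * 0.946 = 4669
45+: 6878 * 0.921 + 19627 * 0.601 = 6335 + 11796 = 18131
Net migration: 15–29 + 380 → 4603
→ [2514, 4603, 4669, 18131]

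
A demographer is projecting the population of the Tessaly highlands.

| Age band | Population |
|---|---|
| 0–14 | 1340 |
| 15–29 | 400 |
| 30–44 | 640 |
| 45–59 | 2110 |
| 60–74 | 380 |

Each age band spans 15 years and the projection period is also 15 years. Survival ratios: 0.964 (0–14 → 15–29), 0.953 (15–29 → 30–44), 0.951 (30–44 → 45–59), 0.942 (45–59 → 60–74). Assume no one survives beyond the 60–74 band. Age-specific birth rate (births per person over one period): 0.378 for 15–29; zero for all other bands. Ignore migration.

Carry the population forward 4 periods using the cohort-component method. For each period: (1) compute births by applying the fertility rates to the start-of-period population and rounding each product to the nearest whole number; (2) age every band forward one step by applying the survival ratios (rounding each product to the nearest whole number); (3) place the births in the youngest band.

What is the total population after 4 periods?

Let band 1 be 0–14 through band 5 = 60–74.
Period 1:
Births: 400 * 0.378 = 151
Band 2: 1340 * 0.964 = 1292
Band 3: 400 * 0.953 = 381
Band 4: 640 * 0.951 = 609
Band 5: 2110 * 0.942 = 1988
Giving 151 / 1292 / 381 / 609 / 1988.
Period 2:
Births: 1292 * 0.378 = 488
Band 2: 151 * 0.964 = 146
Band 3: 1292 * 0.953 = 1231
Band 4: 381 * 0.951 = 362
Band 5: 609 * 0.942 = 574
Giving 488 / 146 / 1231 / 362 / 574.
Period 3:
Births: 146 * 0.378 = 55
Band 2: 488 * 0.964 = 470
Band 3: 146 * 0.953 = 139
Band 4: 1231 * 0.951 = 1171
Band 5: 362 * 0.942 = 341
Giving 55 / 470 / 139 / 1171 / 341.
Period 4:
Births: 470 * 0.378 = 178
Band 2: 55 * 0.964 = 53
Band 3: 470 * 0.953 = 448
Band 4: 139 * 0.951 = 132
Band 5: 1171 * 0.942 = 1103
Giving 178 / 53 / 448 / 132 / 1103.
Total after period 4: 178 + 53 + 448 + 132 + 1103 = 1914

1914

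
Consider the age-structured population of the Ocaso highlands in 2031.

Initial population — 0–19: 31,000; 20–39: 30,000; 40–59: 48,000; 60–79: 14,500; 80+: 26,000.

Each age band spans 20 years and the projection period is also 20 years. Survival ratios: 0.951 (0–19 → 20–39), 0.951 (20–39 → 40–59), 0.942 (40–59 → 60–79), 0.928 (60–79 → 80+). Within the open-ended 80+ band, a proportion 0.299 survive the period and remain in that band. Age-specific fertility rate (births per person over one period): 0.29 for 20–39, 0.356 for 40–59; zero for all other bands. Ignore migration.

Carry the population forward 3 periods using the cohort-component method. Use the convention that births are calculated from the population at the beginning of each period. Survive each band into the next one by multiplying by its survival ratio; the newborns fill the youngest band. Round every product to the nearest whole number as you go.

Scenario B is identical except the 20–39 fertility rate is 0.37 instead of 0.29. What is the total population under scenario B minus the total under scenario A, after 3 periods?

Period 1:
Births: 30000 * 0.29 = 8700, 48000 * 0.356 = 17088 ⇒ total 25788
20–39: 31000 * 0.951 = 29481
40–59: 30000 * 0.951 = 28530
60–79: 48000 * 0.942 = 45216
80+: 14500 * 0.928 + 26000 * 0.299 = 13456 + 7774 = 21230
→ [25788, 29481, 28530, 45216, 21230]
Period 2:
Births: 29481 * 0.29 = 8549, 28530 * 0.356 = 10157 ⇒ total 18706
20–39: 25788 * 0.951 = 24524
40–59: 29481 * 0.951 = 28036
60–79: 28530 * 0.942 = 26875
80+: 45216 * 0.928 + 21230 * 0.299 = 41960 + 6348 = 48308
→ [18706, 24524, 28036, 26875, 48308]
Period 3:
Births: 24524 * 0.29 = 7112, 28036 * 0.356 = 9981 ⇒ total 17093
20–39: 18706 * 0.951 = 17789
40–59: 24524 * 0.951 = 23322
60–79: 28036 * 0.942 = 26410
80+: 26875 * 0.928 + 48308 * 0.299 = 24940 + 14444 = 39384
→ [17093, 17789, 23322, 26410, 39384]
Scenario A total after 3 periods: 123998
Scenario B projection —
Period 1:
Births: 30000 * 0.37 = 11100, 48000 * 0.356 = 17088 ⇒ total 28188
20–39: 31000 * 0.951 = 29481
40–59: 30000 * 0.951 = 28530
60–79: 48000 * 0.942 = 45216
80+: 14500 * 0.928 + 26000 * 0.299 = 13456 + 7774 = 21230
→ [28188, 29481, 28530, 45216, 21230]
Period 2:
Births: 29481 * 0.37 = 10908, 28530 * 0.356 = 10157 ⇒ total 21065
20–39: 28188 * 0.951 = 26807
40–59: 29481 * 0.951 = 28036
60–79: 28530 * 0.942 = 26875
80+: 45216 * 0.928 + 21230 * 0.299 = 41960 + 6348 = 48308
→ [21065, 26807, 28036, 26875, 48308]
Period 3:
Births: 26807 * 0.37 = 9919, 28036 * 0.356 = 9981 ⇒ total 19900
20–39: 21065 * 0.951 = 20033
40–59: 26807 * 0.951 = 25493
60–79: 28036 * 0.942 = 26410
80+: 26875 * 0.928 + 48308 * 0.299 = 24940 + 14444 = 39384
→ [19900, 20033, 25493, 26410, 39384]
Scenario B total after 3 periods: 131220
Difference B − A = 131220 − 123998 = 7222

7222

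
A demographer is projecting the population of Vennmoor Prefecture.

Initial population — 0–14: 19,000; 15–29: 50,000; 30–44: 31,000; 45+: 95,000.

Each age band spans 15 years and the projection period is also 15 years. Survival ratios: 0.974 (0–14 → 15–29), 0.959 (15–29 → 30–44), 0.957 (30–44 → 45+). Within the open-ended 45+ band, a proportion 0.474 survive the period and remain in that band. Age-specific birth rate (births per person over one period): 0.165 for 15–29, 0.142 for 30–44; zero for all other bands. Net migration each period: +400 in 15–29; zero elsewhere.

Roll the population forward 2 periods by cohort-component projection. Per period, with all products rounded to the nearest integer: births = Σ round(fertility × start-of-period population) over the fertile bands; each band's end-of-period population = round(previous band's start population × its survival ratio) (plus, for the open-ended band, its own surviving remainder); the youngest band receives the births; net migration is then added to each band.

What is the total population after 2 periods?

122076

— Period 1 —
Births: 50000 * 0.165 = 8250  |  31000 * 0.142 = 4402 → 12652
15–29: 19000 * 0.974 = 18506
30–44: 50000 * 0.959 = 47950
45+: 31000 * 0.957 + 95000 * 0.474 = 29667 + 45030 = 74697
Net migration: 15–29 + 400 → 18906
Giving 12652 / 18906 / 47950 / 74697.
— Period 2 —
Births: 18906 * 0.165 = 3119  |  47950 * 0.142 = 6809 → 9928
15–29: 12652 * 0.974 = 12323
30–44: 18906 * 0.959 = 18131
45+: 47950 * 0.957 + 74697 * 0.474 = 45888 + 35406 = 81294
Net migration: 15–29 + 400 → 12723
Giving 9928 / 12723 / 18131 / 81294.
Total after period 2: 9928 + 12723 + 18131 + 81294 = 122076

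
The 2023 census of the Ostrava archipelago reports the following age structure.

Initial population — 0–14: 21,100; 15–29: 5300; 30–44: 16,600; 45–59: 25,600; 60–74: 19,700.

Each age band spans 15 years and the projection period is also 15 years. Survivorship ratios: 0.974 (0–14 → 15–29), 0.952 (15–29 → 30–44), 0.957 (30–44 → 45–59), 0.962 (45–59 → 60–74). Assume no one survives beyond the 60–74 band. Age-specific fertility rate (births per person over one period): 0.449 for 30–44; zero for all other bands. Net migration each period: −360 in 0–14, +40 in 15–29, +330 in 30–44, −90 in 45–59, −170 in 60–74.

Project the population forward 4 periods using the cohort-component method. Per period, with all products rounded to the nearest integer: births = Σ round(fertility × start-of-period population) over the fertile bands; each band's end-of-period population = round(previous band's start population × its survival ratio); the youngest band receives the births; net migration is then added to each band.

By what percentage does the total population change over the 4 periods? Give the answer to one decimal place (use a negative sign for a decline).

(Bands numbered youngest = 1 to oldest = 5.)
— Period 1 —
Births: 16600 * 0.449 = 7453
Band 2: 21100 * 0.974 = 20551
Band 3: 5300 * 0.952 = 5046
Band 4: 16600 * 0.957 = 15886
Band 5: 25600 * 0.962 = 24627
Net migration: Band 1 − 360 → 7093; Band 2 + 40 → 20591; Band 3 + 330 → 5376; Band 4 − 90 → 15796; Band 5 − 170 → 24457
End of period: [7093, 20591, 5376, 15796, 24457]
— Period 2 —
Births: 5376 * 0.449 = 2414
Band 2: 7093 * 0.974 = 6909
Band 3: 20591 * 0.952 = 19603
Band 4: 5376 * 0.957 = 5145
Band 5: 15796 * 0.962 = 15196
Net migration: Band 1 − 360 → 2054; Band 2 + 40 → 6949; Band 3 + 330 → 19933; Band 4 − 90 → 5055; Band 5 − 170 → 15026
End of period: [2054, 6949, 19933, 5055, 15026]
— Period 3 —
Births: 19933 * 0.449 = 8950
Band 2: 2054 * 0.974 = 2001
Band 3: 6949 * 0.952 = 6615
Band 4: 19933 * 0.957 = 19076
Band 5: 5055 * 0.962 = 4863
Net migration: Band 1 − 360 → 8590; Band 2 + 40 → 2041; Band 3 + 330 → 6945; Band 4 − 90 → 18986; Band 5 − 170 → 4693
End of period: [8590, 2041, 6945, 18986, 4693]
— Period 4 —
Births: 6945 * 0.449 = 3118
Band 2: 8590 * 0.974 = 8367
Band 3: 2041 * 0.952 = 1943
Band 4: 6945 * 0.957 = 6646
Band 5: 18986 * 0.962 = 18265
Net migration: Band 1 − 360 → 2758; Band 2 + 40 → 8407; Band 3 + 330 → 2273; Band 4 − 90 → 6556; Band 5 − 170 → 18095
End of period: [2758, 8407, 2273, 6556, 18095]
Total: 88300 → 38089; change = -50211; percentage change = -56.9%

-56.9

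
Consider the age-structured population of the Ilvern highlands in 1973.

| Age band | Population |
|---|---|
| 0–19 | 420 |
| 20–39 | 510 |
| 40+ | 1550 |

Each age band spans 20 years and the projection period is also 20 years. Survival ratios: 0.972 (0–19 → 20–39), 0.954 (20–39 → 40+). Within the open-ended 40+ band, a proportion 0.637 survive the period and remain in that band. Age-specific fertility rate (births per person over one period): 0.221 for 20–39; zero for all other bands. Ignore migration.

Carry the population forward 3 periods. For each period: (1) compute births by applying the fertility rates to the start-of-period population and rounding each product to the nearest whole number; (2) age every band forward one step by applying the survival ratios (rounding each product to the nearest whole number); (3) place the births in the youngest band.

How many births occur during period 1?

Let band 1 be 0–19 through band 3 = 40+.
After projecting period 1:
Births: 510 * 0.221 = 113
Band 2: 420 * 0.972 = 408
Band 3: 510 * 0.954 + 1550 * 0.637 = 487 + 987 = 1474
End of period: [113, 408, 1474]

113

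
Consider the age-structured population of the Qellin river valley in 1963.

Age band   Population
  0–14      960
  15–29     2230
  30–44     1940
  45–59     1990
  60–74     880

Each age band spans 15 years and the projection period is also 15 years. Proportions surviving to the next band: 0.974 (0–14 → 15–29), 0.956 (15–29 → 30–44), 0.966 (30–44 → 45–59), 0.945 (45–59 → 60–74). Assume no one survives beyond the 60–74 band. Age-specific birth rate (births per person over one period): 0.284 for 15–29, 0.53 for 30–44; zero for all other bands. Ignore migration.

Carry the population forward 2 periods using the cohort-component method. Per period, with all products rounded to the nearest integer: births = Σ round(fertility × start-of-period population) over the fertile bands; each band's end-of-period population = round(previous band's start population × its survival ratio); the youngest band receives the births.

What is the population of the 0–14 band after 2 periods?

1396

Period 1.
Births: 2230 × 0.284 = 633  |  1940 × 0.53 = 1028 → 1661
15–29: 960 × 0.974 = 935
30–44: 2230 × 0.956 = 2132
45–59: 1940 × 0.966 = 1874
60–74: 1990 × 0.945 = 1881
Population now: 0–14=1661, 15–29=935, 30–44=2132, 45–59=1874, 60–74=1881
Period 2.
Births: 935 × 0.284 = 266  |  2132 × 0.53 = 1130 → 1396
15–29: 1661 × 0.974 = 1618
30–44: 935 × 0.956 = 894
45–59: 2132 × 0.966 = 2060
60–74: 1874 × 0.945 = 1771
Population now: 0–14=1396, 15–29=1618, 30–44=894, 45–59=2060, 60–74=1771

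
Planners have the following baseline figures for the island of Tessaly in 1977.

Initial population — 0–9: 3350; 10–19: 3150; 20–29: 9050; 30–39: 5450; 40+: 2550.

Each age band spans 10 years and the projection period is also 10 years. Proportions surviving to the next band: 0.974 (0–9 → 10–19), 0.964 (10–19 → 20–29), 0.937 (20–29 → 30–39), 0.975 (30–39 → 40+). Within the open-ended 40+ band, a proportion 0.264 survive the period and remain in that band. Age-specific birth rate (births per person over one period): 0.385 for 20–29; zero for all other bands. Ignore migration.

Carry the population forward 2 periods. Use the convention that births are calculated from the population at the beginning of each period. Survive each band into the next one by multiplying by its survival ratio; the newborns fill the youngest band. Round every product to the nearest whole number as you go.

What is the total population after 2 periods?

20403

(Bands numbered youngest = 1 to oldest = 5.)
Period 1:
Births: 9050 * 0.385 = 3484
Band 2: 3350 * 0.974 = 3263
Band 3: 3150 * 0.964 = 3037
Band 4: 9050 * 0.937 = 8480
Band 5: 5450 * 0.975 + 2550 * 0.264 = 5314 + 673 = 5987
Giving 3484 / 3263 / 3037 / 8480 / 5987.
Period 2:
Births: 3037 * 0.385 = 1169
Band 2: 3484 * 0.974 = 3393
Band 3: 3263 * 0.964 = 3146
Band 4: 3037 * 0.937 = 2846
Band 5: 8480 * 0.975 + 5987 * 0.264 = 8268 + 1581 = 9849
Giving 1169 / 3393 / 3146 / 2846 / 9849.
Total after period 2: 1169 + 3393 + 3146 + 2846 + 9849 = 20403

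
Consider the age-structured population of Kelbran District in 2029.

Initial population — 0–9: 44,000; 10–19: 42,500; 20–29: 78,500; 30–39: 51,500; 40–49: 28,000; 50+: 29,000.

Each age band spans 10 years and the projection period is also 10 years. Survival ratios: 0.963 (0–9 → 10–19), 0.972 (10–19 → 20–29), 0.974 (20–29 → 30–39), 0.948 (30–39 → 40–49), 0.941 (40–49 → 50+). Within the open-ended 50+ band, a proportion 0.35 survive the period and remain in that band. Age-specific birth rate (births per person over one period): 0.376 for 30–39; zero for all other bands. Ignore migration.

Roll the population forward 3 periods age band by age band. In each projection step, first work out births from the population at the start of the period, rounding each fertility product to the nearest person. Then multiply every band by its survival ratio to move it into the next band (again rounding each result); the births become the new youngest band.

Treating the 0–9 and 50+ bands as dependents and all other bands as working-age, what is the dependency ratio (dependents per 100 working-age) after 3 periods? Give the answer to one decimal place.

83.7

Let band 1 be 0–9 through band 6 = 50+.
— Period 1 —
Births: 51500 × 0.376 = 19364
Band 2: 44000 × 0.963 = 42372
Band 3: 42500 × 0.972 = 41310
Band 4: 78500 × 0.974 = 76459
Band 5: 51500 × 0.948 = 48822
Band 6: 28000 × 0.941 + 29000 × 0.35 = 26348 + 10150 = 36498
Giving 19364 / 42372 / 41310 / 76459 / 48822 / 36498.
— Period 2 —
Births: 76459 × 0.376 = 28749
Band 2: 19364 × 0.963 = 18648
Band 3: 42372 × 0.972 = 41186
Band 4: 41310 × 0.974 = 40236
Band 5: 76459 × 0.948 = 72483
Band 6: 48822 × 0.941 + 36498 × 0.35 = 45942 + 12774 = 58716
Giving 28749 / 18648 / 41186 / 40236 / 72483 / 58716.
— Period 3 —
Births: 40236 × 0.376 = 15129
Band 2: 28749 × 0.963 = 27685
Band 3: 18648 × 0.972 = 18126
Band 4: 41186 × 0.974 = 40115
Band 5: 40236 × 0.948 = 38144
Band 6: 72483 × 0.941 + 58716 × 0.35 = 68207 + 20551 = 88758
Giving 15129 / 27685 / 18126 / 40115 / 38144 / 88758.
Dependents (band 0–9 + band 50+) = 15129 + 88758 = 103887; working-age = 124070; ratio = 103887/124070 × 100 = 83.7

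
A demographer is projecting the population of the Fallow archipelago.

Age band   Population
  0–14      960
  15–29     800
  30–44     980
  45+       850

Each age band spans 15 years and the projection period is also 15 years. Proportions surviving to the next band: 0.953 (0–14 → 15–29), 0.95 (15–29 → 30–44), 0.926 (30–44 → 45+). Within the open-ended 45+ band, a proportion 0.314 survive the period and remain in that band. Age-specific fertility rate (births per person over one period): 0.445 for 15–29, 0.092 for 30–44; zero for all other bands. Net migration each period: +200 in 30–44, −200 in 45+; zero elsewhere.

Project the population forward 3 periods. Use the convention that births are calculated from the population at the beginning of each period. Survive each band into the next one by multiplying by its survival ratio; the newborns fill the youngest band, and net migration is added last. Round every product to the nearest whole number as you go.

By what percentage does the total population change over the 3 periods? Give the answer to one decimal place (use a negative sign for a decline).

-31.3

— Period 1 —
Births: 800 × 0.445 = 356  |  980 × 0.092 = 90 → 446
15–29: 960 × 0.953 = 915
30–44: 800 × 0.95 = 760
45+: 980 × 0.926 + 850 × 0.314 = 907 + 267 = 1174
Net migration: 30–44 + 200 → 960; 45+ − 200 → 974
Giving 446 / 915 / 960 / 974.
— Period 2 —
Births: 915 × 0.445 = 407  |  960 × 0.092 = 88 → 495
15–29: 446 × 0.953 = 425
30–44: 915 × 0.95 = 869
45+: 960 × 0.926 + 974 × 0.314 = 889 + 306 = 1195
Net migration: 30–44 + 200 → 1069; 45+ − 200 → 995
Giving 495 / 425 / 1069 / 995.
— Period 3 —
Births: 425 × 0.445 = 189  |  1069 × 0.092 = 98 → 287
15–29: 495 × 0.953 = 472
30–44: 425 × 0.95 = 404
45+: 1069 × 0.926 + 995 × 0.314 = 990 + 312 = 1302
Net migration: 30–44 + 200 → 604; 45+ − 200 → 1102
Giving 287 / 472 / 604 / 1102.
Total: 3590 → 2465; change = -1125; percentage change = -31.3%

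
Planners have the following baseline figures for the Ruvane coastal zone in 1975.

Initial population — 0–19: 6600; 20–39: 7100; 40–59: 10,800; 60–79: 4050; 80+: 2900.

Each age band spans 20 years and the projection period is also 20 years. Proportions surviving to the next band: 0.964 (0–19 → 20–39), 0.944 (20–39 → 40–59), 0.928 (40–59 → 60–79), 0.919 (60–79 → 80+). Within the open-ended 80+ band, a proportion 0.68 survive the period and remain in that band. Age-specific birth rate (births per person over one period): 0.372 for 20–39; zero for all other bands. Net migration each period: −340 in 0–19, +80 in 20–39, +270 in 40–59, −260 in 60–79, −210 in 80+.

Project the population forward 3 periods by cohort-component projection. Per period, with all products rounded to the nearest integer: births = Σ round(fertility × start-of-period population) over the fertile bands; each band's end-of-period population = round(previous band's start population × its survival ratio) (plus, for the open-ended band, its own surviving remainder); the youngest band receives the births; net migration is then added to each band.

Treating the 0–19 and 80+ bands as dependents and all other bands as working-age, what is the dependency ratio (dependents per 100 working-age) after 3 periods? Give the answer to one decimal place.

143.1

(Groups numbered youngest = 1 to oldest = 5.)
Period 1:
Births: 7100 * 0.372 = 2641
Group 2: 6600 * 0.964 = 6362
Group 3: 7100 * 0.944 = 6702
Group 4: 10800 * 0.928 = 10022
Group 5: 4050 * 0.919 + 2900 * 0.68 = 3722 + 1972 = 5694
Net migration: Group 1 − 340 → 2301; Group 2 + 80 → 6442; Group 3 + 270 → 6972; Group 4 − 260 → 9762; Group 5 − 210 → 5484
End of period: [2301, 6442, 6972, 9762, 5484]
Period 2:
Births: 6442 * 0.372 = 2396
Group 2: 2301 * 0.964 = 2218
Group 3: 6442 * 0.944 = 6081
Group 4: 6972 * 0.928 = 6470
Group 5: 9762 * 0.919 + 5484 * 0.68 = 8971 + 3729 = 12700
Net migration: Group 1 − 340 → 2056; Group 2 + 80 → 2298; Group 3 + 270 → 6351; Group 4 − 260 → 6210; Group 5 − 210 → 12490
End of period: [2056, 2298, 6351, 6210, 12490]
Period 3:
Births: 2298 * 0.372 = 855
Group 2: 2056 * 0.964 = 1982
Group 3: 2298 * 0.944 = 2169
Group 4: 6351 * 0.928 = 5894
Group 5: 6210 * 0.919 + 12490 * 0.68 = 5707 + 8493 = 14200
Net migration: Group 1 − 340 → 515; Group 2 + 80 → 2062; Group 3 + 270 → 2439; Group 4 − 260 → 5634; Group 5 − 210 → 13990
End of period: [515, 2062, 2439, 5634, 13990]
Dependents (band 0–19 + band 80+) = 515 + 13990 = 14505; working-age = 10135; ratio = 14505/10135 × 100 = 143.1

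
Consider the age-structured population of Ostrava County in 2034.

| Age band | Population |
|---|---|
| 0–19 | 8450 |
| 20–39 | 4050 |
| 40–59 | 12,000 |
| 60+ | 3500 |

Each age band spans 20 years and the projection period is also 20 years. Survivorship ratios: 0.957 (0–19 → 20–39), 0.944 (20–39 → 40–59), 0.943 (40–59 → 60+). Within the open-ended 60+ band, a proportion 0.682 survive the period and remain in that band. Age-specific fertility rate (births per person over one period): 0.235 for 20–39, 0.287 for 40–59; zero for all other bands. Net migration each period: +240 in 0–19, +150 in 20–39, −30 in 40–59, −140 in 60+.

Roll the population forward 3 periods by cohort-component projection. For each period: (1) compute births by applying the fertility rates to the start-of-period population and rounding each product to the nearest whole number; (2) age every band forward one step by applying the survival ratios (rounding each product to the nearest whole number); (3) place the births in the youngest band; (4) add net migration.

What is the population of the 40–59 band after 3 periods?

Period 1.
Births: 4050 × 0.235 = 952, 12000 × 0.287 = 3444 ⇒ total 4396
20–39: 8450 × 0.957 = 8087
40–59: 4050 × 0.944 = 3823
60+: 12000 × 0.943 + 3500 × 0.682 = 11316 + 2387 = 13703
Net migration: 0–19 + 240 → 4636; 20–39 + 150 → 8237; 40–59 − 30 → 3793; 60+ − 140 → 13563
Giving 4636 / 8237 / 3793 / 13563.
Period 2.
Births: 8237 × 0.235 = 1936, 3793 × 0.287 = 1089 ⇒ total 3025
20–39: 4636 × 0.957 = 4437
40–59: 8237 × 0.944 = 7776
60+: 3793 × 0.943 + 13563 × 0.682 = 3577 + 9250 = 12827
Net migration: 0–19 + 240 → 3265; 20–39 + 150 → 4587; 40–59 − 30 → 7746; 60+ − 140 → 12687
Giving 3265 / 4587 / 7746 / 12687.
Period 3.
Births: 4587 × 0.235 = 1078, 7746 × 0.287 = 2223 ⇒ total 3301
20–39: 3265 × 0.957 = 3125
40–59: 4587 × 0.944 = 4330
60+: 7746 × 0.943 + 12687 × 0.682 = 7304 + 8653 = 15957
Net migration: 0–19 + 240 → 3541; 20–39 + 150 → 3275; 40–59 − 30 → 4300; 60+ − 140 → 15817
Giving 3541 / 3275 / 4300 / 15817.

4300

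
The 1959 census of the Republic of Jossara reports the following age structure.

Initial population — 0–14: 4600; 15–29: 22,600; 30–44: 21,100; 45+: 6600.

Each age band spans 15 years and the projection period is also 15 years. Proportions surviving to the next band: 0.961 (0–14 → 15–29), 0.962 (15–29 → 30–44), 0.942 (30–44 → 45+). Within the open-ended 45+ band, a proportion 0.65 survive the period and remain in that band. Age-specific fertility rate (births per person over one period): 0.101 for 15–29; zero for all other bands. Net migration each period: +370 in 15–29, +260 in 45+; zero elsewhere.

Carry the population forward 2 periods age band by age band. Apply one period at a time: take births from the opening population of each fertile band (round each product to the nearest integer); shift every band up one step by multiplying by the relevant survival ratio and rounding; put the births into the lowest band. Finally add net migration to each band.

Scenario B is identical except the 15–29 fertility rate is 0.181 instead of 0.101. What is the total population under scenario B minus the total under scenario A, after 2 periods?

2120

Call the groups 1 to 4, youngest first.
Period 1:
Births: 22600 * 0.101 = 2283
Group 2: 4600 * 0.961 = 4421
Group 3: 22600 * 0.962 = 21741
Group 4: 21100 * 0.942 + 6600 * 0.65 = 19876 + 4290 = 24166
Net migration: Group 2 + 370 → 4791; Group 4 + 260 → 24426
Population now: 0–14=2283, 15–29=4791, 30–44=21741, 45+=24426
Period 2:
Births: 4791 * 0.101 = 484
Group 2: 2283 * 0.961 = 2194
Group 3: 4791 * 0.962 = 4609
Group 4: 21741 * 0.942 + 24426 * 0.65 = 20480 + 15877 = 36357
Net migration: Group 2 + 370 → 2564; Group 4 + 260 → 36617
Population now: 0–14=484, 15–29=2564, 30–44=4609, 45+=36617
Scenario A total after 2 periods: 44274
Scenario B projection —
Period 1:
Births: 22600 * 0.181 = 4091
Group 2: 4600 * 0.961 = 4421
Group 3: 22600 * 0.962 = 21741
Group 4: 21100 * 0.942 + 6600 * 0.65 = 19876 + 4290 = 24166
Net migration: Group 2 + 370 → 4791; Group 4 + 260 → 24426
Population now: 0–14=4091, 15–29=4791, 30–44=21741, 45+=24426
Period 2:
Births: 4791 * 0.181 = 867
Group 2: 4091 * 0.961 = 3931
Group 3: 4791 * 0.962 = 4609
Group 4: 21741 * 0.942 + 24426 * 0.65 = 20480 + 15877 = 36357
Net migration: Group 2 + 370 → 4301; Group 4 + 260 → 36617
Population now: 0–14=867, 15–29=4301, 30–44=4609, 45+=36617
Scenario B total after 2 periods: 46394
Difference B − A = 46394 − 44274 = 2120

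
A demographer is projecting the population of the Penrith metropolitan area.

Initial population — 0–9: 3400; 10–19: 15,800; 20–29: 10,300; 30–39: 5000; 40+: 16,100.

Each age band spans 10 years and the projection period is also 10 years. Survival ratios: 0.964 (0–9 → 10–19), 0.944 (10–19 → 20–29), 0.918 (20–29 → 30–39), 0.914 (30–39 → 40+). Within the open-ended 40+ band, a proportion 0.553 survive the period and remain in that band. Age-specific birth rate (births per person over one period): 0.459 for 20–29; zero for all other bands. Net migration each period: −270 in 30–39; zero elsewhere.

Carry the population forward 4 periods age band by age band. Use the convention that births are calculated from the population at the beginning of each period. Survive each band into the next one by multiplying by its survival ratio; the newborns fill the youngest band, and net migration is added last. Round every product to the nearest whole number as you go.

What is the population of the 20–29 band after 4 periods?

6230

(Groups numbered youngest = 1 to oldest = 5.)
— Period 1 —
Births: 10300 * 0.459 = 4728
Group 2: 3400 * 0.964 = 3278
Group 3: 15800 * 0.944 = 14915
Group 4: 10300 * 0.918 = 9455
Group 5: 5000 * 0.914 + 16100 * 0.553 = 4570 + 8903 = 13473
Net migration: Group 4 − 270 → 9185
Giving 4728 / 3278 / 14915 / 9185 / 13473.
— Period 2 —
Births: 14915 * 0.459 = 6846
Group 2: 4728 * 0.964 = 4558
Group 3: 3278 * 0.944 = 3094
Group 4: 14915 * 0.918 = 13692
Group 5: 9185 * 0.914 + 13473 * 0.553 = 8395 + 7451 = 15846
Net migration: Group 4 − 270 → 13422
Giving 6846 / 4558 / 3094 / 13422 / 15846.
— Period 3 —
Births: 3094 * 0.459 = 1420
Group 2: 6846 * 0.964 = 6600
Group 3: 4558 * 0.944 = 4303
Group 4: 3094 * 0.918 = 2840
Group 5: 13422 * 0.914 + 15846 * 0.553 = 12268 + 8763 = 21031
Net migration: Group 4 − 270 → 2570
Giving 1420 / 6600 / 4303 / 2570 / 21031.
— Period 4 —
Births: 4303 * 0.459 = 1975
Group 2: 1420 * 0.964 = 1369
Group 3: 6600 * 0.944 = 6230
Group 4: 4303 * 0.918 = 3950
Group 5: 2570 * 0.914 + 21031 * 0.553 = 2349 + 11630 = 13979
Net migration: Group 4 − 270 → 3680
Giving 1975 / 1369 / 6230 / 3680 / 13979.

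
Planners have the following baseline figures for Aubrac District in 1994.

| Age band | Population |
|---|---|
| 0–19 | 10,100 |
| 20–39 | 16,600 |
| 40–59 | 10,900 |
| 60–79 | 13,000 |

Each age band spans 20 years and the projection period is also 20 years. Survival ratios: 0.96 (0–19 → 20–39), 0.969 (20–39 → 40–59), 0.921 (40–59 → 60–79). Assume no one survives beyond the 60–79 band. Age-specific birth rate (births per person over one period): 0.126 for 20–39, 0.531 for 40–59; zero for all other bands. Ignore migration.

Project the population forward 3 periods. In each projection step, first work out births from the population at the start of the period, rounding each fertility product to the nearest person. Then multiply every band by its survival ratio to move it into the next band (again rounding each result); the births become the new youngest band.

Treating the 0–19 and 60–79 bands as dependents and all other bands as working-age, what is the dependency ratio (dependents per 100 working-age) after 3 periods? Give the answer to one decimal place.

Let band 1 be 0–19 through band 4 = 60–79.
[period 1]
Births: 16600 * 0.126 = 2092, 10900 * 0.531 = 5788 — total 7880
Band 2: 10100 * 0.96 = 9696
Band 3: 16600 * 0.969 = 16085
Band 4: 10900 * 0.921 = 10039
Population now: 0–19=7880, 20–39=9696, 40–59=16085, 60–79=10039
[period 2]
Births: 9696 * 0.126 = 1222, 16085 * 0.531 = 8541 — total 9763
Band 2: 7880 * 0.96 = 7565
Band 3: 9696 * 0.969 = 9395
Band 4: 16085 * 0.921 = 14814
Population now: 0–19=9763, 20–39=7565, 40–59=9395, 60–79=14814
[period 3]
Births: 7565 * 0.126 = 953, 9395 * 0.531 = 4989 — total 5942
Band 2: 9763 * 0.96 = 9372
Band 3: 7565 * 0.969 = 7330
Band 4: 9395 * 0.921 = 8653
Population now: 0–19=5942, 20–39=9372, 40–59=7330, 60–79=8653
Dependents (band 0–19 + band 60–79) = 5942 + 8653 = 14595; working-age = 16702; ratio = 14595/16702 × 100 = 87.4

87.4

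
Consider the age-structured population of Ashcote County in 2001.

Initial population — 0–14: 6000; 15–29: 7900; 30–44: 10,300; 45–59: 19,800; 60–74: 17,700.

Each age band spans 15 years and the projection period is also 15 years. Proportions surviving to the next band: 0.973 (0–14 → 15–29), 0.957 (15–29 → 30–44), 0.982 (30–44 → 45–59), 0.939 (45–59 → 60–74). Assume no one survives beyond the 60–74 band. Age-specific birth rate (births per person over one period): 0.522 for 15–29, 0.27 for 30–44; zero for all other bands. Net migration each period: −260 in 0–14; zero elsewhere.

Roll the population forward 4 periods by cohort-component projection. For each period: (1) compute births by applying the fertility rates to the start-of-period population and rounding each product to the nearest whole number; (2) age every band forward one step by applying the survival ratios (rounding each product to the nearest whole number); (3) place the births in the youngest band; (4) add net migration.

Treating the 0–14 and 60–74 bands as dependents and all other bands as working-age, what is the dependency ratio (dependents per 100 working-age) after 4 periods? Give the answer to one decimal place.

Numbering the bands 1..5 from youngest to oldest:
— Period 1 —
Births: 7900 × 0.522 = 4124 ; 10300 × 0.27 = 2781 → 6905
Band 2: 6000 × 0.973 = 5838
Band 3: 7900 × 0.957 = 7560
Band 4: 10300 × 0.982 = 10115
Band 5: 19800 × 0.939 = 18592
Net migration: Band 1 − 260 → 6645
Population now: 0–14=6645, 15–29=5838, 30–44=7560, 45–59=10115, 60–74=18592
— Period 2 —
Births: 5838 × 0.522 = 3047 ; 7560 × 0.27 = 2041 → 5088
Band 2: 6645 × 0.973 = 6466
Band 3: 5838 × 0.957 = 5587
Band 4: 7560 × 0.982 = 7424
Band 5: 10115 × 0.939 = 9498
Net migration: Band 1 − 260 → 4828
Population now: 0–14=4828, 15–29=6466, 30–44=5587, 45–59=7424, 60–74=9498
— Period 3 —
Births: 6466 × 0.522 = 3375 ; 5587 × 0.27 = 1508 → 4883
Band 2: 4828 × 0.973 = 4698
Band 3: 6466 × 0.957 = 6188
Band 4: 5587 × 0.982 = 5486
Band 5: 7424 × 0.939 = 6971
Net migration: Band 1 − 260 → 4623
Population now: 0–14=4623, 15–29=4698, 30–44=6188, 45–59=5486, 60–74=6971
— Period 4 —
Births: 4698 × 0.522 = 2452 ; 6188 × 0.27 = 1671 → 4123
Band 2: 4623 × 0.973 = 4498
Band 3: 4698 × 0.957 = 4496
Band 4: 6188 × 0.982 = 6077
Band 5: 5486 × 0.939 = 5151
Net migration: Band 1 − 260 → 3863
Population now: 0–14=3863, 15–29=4498, 30–44=4496, 45–59=6077, 60–74=5151
Dependents (band 0–14 + band 60–74) = 3863 + 5151 = 9014; working-age = 15071; ratio = 9014/15071 × 100 = 59.8

59.8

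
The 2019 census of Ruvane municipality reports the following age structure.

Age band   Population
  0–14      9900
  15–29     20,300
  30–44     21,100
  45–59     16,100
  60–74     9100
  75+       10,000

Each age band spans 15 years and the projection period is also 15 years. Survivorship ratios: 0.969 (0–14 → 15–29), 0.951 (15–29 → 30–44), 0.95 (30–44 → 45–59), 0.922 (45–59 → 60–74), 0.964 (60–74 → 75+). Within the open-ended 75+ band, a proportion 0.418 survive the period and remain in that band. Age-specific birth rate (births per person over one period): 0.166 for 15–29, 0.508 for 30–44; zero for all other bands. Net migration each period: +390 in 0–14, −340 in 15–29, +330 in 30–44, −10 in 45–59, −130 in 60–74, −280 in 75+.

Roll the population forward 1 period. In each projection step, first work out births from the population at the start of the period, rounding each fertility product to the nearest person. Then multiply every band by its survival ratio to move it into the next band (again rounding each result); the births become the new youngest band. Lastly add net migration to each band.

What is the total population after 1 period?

Let group 1 be 0–14 through group 6 = 75+.
— Period 1 —
Births: 20300 × 0.166 = 3370  |  21100 × 0.508 = 10719 — total 14089
Group 2: 9900 × 0.969 = 9593
Group 3: 20300 × 0.951 = 19305
Group 4: 21100 × 0.95 = 20045
Group 5: 16100 × 0.922 = 14844
Group 6: 9100 × 0.964 + 10000 × 0.418 = 8772 + 4180 = 12952
Net migration: Group 1 + 390 → 14479; Group 2 − 340 → 9253; Group 3 + 330 → 19635; Group 4 − 10 → 20035; Group 5 − 130 → 14714; Group 6 − 280 → 12672
End of period: [14479, 9253, 19635, 20035, 14714, 12672]
Total after period 1: 14479 + 9253 + 19635 + 20035 + 14714 + 12672 = 90788

90788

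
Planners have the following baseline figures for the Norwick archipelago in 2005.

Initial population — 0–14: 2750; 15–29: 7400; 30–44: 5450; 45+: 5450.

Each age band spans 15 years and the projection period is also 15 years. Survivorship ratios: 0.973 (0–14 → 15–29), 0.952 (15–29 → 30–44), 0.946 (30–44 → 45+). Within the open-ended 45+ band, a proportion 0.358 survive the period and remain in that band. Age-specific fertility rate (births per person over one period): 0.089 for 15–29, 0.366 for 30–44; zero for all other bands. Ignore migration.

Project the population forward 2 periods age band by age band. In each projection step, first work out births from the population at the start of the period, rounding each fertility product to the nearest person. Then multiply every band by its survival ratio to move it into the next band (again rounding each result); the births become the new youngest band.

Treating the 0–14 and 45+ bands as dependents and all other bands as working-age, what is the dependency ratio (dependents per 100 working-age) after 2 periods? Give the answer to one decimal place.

After projecting period 1:
Births: 7400 × 0.089 = 659 ; 5450 × 0.366 = 1995 — total 2654
15–29: 2750 × 0.973 = 2676
30–44: 7400 × 0.952 = 7045
45+: 5450 × 0.946 + 5450 × 0.358 = 5156 + 1951 = 7107
Population now: 0–14=2654, 15–29=2676, 30–44=7045, 45+=7107
After projecting period 2:
Births: 2676 × 0.089 = 238 ; 7045 × 0.366 = 2578 — total 2816
15–29: 2654 × 0.973 = 2582
30–44: 2676 × 0.952 = 2548
45+: 7045 × 0.946 + 7107 × 0.358 = 6665 + 2544 = 9209
Population now: 0–14=2816, 15–29=2582, 30–44=2548, 45+=9209
Dependents (band 0–14 + band 45+) = 2816 + 9209 = 12025; working-age = 5130; ratio = 12025/5130 × 100 = 234.4

234.4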